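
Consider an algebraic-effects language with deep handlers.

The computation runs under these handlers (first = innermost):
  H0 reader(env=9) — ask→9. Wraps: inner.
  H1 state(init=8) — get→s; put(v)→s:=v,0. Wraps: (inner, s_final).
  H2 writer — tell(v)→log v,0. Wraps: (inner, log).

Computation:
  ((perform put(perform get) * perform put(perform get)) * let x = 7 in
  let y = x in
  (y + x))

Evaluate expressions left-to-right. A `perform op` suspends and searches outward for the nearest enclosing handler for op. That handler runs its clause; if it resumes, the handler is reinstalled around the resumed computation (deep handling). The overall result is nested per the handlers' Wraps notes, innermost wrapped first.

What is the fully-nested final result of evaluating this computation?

Answer: ((0, 8), ())

Working:
get @ H1 ⇒ 8
put(8) @ H1 ⇒ s:=8
get @ H1 ⇒ 8
put(8) @ H1 ⇒ s:=8
H0 returns 0
H1 returns (0, 8)
H2 returns ((0, 8), ())
= ((0, 8), ())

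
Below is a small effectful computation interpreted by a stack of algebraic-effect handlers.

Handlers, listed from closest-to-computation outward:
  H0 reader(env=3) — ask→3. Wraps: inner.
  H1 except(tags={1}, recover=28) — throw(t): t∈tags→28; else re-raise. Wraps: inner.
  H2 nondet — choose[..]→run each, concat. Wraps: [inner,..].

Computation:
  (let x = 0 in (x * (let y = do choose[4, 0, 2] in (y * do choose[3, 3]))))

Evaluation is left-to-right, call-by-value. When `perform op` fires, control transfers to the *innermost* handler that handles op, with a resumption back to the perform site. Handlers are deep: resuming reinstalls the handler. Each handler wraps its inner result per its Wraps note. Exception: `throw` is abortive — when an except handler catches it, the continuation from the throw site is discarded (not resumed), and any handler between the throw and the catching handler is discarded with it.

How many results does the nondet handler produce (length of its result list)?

Step-by-step:
choose[4, 0, 2] @ H2
  branch[0] choose=4:
    choose[3, 3] @ H2
      branch[0] choose=3:
        H0 returns 0
        H1 returns 0
        H2 returns [0]
      branch[1] choose=3:
        H0 returns 0
        H1 returns 0
        H2 returns [0]
  branch[1] choose=0:
    choose[3, 3] @ H2
      branch[0] choose=3:
        H0 returns 0
        H1 returns 0
        H2 returns [0]
      branch[1] choose=3:
        H0 returns 0
        H1 returns 0
        H2 returns [0]
  branch[2] choose=2:
    choose[3, 3] @ H2
      branch[0] choose=3:
        H0 returns 0
        H1 returns 0
        H2 returns [0]
      branch[1] choose=3:
        H0 returns 0
        H1 returns 0
        H2 returns [0]
= [0, 0, 0, 0, 0, 0]

Answer: 6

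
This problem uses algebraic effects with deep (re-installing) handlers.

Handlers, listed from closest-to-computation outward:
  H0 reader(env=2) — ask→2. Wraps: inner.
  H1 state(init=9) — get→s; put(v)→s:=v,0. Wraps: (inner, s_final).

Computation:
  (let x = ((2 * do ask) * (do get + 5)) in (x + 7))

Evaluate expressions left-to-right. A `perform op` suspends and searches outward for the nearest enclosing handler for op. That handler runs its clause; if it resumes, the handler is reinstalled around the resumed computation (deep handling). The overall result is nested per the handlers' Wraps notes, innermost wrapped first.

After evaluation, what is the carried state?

Working:
ask @ H0 ⇒ 2
get @ H1 ⇒ 9
H0 returns 63
H1 returns (63, 9)
= (63, 9)

Answer: 9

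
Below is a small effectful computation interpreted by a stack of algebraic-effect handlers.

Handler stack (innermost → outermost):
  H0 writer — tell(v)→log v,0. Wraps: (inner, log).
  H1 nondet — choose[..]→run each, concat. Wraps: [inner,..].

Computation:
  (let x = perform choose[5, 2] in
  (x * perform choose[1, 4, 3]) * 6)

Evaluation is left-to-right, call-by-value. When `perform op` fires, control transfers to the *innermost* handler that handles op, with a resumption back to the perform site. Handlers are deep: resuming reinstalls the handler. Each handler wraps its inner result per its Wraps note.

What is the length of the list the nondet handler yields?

Evaluation trace:
choose[5, 2] @ H1
  branch[0] choose=5:
    choose[1, 4, 3] @ H1
      branch[0] choose=1:
        H0 returns (30, ())
        H1 returns [(30, ())]
      branch[1] choose=4:
        H0 returns (120, ())
        H1 returns [(120, ())]
      branch[2] choose=3:
        H0 returns (90, ())
        H1 returns [(90, ())]
  branch[1] choose=2:
    choose[1, 4, 3] @ H1
      branch[0] choose=1:
        H0 returns (12, ())
        H1 returns [(12, ())]
      branch[1] choose=4:
        H0 returns (48, ())
        H1 returns [(48, ())]
      branch[2] choose=3:
        H0 returns (36, ())
        H1 returns [(36, ())]
= [(30, ()), (120, ()), (90, ()), (12, ()), (48, ()), (36, ())]

Answer: 6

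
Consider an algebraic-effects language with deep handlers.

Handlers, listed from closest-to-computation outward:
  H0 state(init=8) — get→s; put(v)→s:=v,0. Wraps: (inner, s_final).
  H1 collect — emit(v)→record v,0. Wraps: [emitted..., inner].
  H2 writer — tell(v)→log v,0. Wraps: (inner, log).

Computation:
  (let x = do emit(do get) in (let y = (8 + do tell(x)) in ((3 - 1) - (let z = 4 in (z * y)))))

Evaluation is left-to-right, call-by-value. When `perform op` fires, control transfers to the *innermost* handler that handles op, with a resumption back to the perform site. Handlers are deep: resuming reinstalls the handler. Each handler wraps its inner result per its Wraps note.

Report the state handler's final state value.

Answer: 8

Evaluation trace:
get @ H0 ⇒ 8
emit(8) @ H1 ⇒ out+=8
tell(0) @ H2 ⇒ log+=0
H0 returns (-30, 8)
H1 returns [8, (-30, 8)]
H2 returns ([8, (-30, 8)], (0))
= ([8, (-30, 8)], (0))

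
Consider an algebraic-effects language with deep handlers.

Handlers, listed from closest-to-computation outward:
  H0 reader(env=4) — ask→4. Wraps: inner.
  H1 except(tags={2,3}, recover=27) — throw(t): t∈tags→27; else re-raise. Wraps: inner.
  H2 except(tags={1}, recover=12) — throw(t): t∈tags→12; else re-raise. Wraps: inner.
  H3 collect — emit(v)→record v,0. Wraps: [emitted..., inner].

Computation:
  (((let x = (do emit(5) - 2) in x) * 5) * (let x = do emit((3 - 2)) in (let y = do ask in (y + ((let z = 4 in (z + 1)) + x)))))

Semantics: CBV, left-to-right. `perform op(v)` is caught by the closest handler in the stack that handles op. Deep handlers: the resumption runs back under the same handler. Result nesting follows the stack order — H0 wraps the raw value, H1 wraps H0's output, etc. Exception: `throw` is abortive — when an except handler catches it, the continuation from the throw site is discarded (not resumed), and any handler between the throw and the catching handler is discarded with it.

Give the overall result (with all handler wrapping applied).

Answer: [5, 1, -90]

Evaluation trace:
emit(5) @ H3 ⇒ out+=5
emit(1) @ H3 ⇒ out+=1
ask @ H0 ⇒ 4
H0 returns -90
H1 returns -90
H2 returns -90
H3 returns [5, 1, -90]
= [5, 1, -90]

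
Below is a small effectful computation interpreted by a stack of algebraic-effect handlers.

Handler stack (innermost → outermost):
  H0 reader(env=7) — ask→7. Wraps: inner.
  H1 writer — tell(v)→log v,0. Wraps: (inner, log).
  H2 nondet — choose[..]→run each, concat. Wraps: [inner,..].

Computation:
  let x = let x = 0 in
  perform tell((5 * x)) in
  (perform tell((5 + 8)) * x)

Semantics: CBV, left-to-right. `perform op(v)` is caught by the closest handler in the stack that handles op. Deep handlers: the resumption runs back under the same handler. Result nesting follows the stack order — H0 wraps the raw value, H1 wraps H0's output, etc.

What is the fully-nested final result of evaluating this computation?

Step-by-step:
tell(0) @ H1 ⇒ log+=0
tell(13) @ H1 ⇒ log+=13
H0 returns 0
H1 returns (0, (0, 13))
H2 returns [(0, (0, 13))]
= [(0, (0, 13))]

Answer: [(0, (0, 13))]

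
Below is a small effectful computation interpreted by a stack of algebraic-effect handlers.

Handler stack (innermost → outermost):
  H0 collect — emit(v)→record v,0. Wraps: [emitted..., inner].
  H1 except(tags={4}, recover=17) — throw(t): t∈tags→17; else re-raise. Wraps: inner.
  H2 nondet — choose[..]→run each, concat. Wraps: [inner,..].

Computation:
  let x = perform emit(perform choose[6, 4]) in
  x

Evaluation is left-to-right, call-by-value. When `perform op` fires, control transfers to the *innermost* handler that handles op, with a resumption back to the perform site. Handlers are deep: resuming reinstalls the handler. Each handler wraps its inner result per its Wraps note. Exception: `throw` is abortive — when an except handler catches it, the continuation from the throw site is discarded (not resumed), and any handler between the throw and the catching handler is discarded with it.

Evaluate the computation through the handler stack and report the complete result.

Step-by-step:
choose[6, 4] @ H2
  branch[0] choose=6:
    emit(6) @ H0 ⇒ out+=6
    H0 returns [6, 0]
    H1 returns [6, 0]
    H2 returns [[6, 0]]
  branch[1] choose=4:
    emit(4) @ H0 ⇒ out+=4
    H0 returns [4, 0]
    H1 returns [4, 0]
    H2 returns [[4, 0]]
= [[6, 0], [4, 0]]

Answer: [[6, 0], [4, 0]]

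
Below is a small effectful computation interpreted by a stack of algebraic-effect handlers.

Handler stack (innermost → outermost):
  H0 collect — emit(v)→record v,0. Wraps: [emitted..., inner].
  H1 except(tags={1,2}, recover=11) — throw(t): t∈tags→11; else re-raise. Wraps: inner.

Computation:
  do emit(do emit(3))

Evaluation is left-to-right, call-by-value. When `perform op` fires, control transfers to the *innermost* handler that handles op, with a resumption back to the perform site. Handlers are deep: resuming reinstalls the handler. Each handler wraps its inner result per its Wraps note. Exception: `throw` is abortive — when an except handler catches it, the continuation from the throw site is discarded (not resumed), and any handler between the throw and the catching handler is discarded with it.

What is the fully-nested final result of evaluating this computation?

Evaluation trace:
emit(3) @ H0 ⇒ out+=3
emit(0) @ H0 ⇒ out+=0
H0 returns [3, 0, 0]
H1 returns [3, 0, 0]
= [3, 0, 0]

Answer: [3, 0, 0]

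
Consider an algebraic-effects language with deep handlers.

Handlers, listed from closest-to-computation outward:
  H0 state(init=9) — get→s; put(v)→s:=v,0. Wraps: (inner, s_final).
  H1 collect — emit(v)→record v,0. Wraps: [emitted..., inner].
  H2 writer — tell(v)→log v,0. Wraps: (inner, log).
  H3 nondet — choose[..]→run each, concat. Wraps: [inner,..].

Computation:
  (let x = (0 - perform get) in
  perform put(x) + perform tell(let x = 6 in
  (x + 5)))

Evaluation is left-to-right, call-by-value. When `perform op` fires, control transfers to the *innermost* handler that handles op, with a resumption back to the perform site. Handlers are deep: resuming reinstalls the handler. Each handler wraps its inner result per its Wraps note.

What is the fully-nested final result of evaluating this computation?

Step-by-step:
get @ H0 ⇒ 9
put(-9) @ H0 ⇒ s:=-9
tell(11) @ H2 ⇒ log+=11
H0 returns (0, -9)
H1 returns [(0, -9)]
H2 returns ([(0, -9)], (11))
H3 returns [([(0, -9)], (11))]
= [([(0, -9)], (11))]

Answer: [([(0, -9)], (11))]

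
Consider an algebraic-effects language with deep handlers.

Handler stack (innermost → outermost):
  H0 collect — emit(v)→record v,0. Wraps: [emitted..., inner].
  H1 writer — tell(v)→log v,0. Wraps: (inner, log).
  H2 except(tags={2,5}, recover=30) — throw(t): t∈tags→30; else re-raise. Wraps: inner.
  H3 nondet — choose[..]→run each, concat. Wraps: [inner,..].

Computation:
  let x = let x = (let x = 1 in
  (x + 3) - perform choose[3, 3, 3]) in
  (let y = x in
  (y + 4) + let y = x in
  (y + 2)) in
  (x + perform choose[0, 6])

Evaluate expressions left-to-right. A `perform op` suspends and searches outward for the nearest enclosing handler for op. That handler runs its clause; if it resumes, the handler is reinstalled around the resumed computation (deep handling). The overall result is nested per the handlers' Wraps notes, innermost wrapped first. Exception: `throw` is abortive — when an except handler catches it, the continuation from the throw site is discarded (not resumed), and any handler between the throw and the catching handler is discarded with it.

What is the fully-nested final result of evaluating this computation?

Working:
choose[3, 3, 3] @ H3
  branch[0] choose=3:
    choose[0, 6] @ H3
      branch[0] choose=0:
        H0 returns [8]
        H1 returns ([8], ())
        H2 returns ([8], ())
        H3 returns [([8], ())]
      branch[1] choose=6:
        H0 returns [14]
        H1 returns ([14], ())
        H2 returns ([14], ())
        H3 returns [([14], ())]
  branch[1] choose=3:
    choose[0, 6] @ H3
      branch[0] choose=0:
        H0 returns [8]
        H1 returns ([8], ())
        H2 returns ([8], ())
        H3 returns [([8], ())]
      branch[1] choose=6:
        H0 returns [14]
        H1 returns ([14], ())
        H2 returns ([14], ())
        H3 returns [([14], ())]
  branch[2] choose=3:
    choose[0, 6] @ H3
      branch[0] choose=0:
        H0 returns [8]
        H1 returns ([8], ())
        H2 returns ([8], ())
        H3 returns [([8], ())]
      branch[1] choose=6:
        H0 returns [14]
        H1 returns ([14], ())
        H2 returns ([14], ())
        H3 returns [([14], ())]
= [([8], ()), ([14], ()), ([8], ()), ([14], ()), ([8], ()), ([14], ())]

Answer: [([8], ()), ([14], ()), ([8], ()), ([14], ()), ([8], ()), ([14], ())]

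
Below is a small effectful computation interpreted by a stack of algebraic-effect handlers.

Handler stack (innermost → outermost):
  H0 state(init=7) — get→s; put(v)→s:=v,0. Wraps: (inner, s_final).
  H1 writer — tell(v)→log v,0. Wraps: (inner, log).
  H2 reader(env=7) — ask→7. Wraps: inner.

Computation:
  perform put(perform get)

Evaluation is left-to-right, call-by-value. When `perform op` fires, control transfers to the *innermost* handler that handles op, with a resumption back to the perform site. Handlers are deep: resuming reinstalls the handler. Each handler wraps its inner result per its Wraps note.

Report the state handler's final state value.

Answer: 7

Step-by-step:
get @ H0 ⇒ 7
put(7) @ H0 ⇒ s:=7
H0 returns (0, 7)
H1 returns ((0, 7), ())
H2 returns ((0, 7), ())
= ((0, 7), ())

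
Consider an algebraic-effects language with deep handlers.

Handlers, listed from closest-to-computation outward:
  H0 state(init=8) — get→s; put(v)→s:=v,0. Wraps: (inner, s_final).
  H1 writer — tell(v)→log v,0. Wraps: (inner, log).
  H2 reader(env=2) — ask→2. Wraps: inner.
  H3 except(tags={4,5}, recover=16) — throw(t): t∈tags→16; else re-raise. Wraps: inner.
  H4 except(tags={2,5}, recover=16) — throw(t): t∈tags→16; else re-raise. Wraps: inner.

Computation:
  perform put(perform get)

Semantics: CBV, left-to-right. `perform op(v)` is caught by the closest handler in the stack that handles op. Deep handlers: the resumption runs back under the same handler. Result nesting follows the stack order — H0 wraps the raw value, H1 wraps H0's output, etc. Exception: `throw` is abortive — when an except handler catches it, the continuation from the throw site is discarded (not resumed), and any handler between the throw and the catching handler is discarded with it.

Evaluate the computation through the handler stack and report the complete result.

Step-by-step:
get @ H0 ⇒ 8
put(8) @ H0 ⇒ s:=8
H0 returns (0, 8)
H1 returns ((0, 8), ())
H2 returns ((0, 8), ())
H3 returns ((0, 8), ())
H4 returns ((0, 8), ())
= ((0, 8), ())

Answer: ((0, 8), ())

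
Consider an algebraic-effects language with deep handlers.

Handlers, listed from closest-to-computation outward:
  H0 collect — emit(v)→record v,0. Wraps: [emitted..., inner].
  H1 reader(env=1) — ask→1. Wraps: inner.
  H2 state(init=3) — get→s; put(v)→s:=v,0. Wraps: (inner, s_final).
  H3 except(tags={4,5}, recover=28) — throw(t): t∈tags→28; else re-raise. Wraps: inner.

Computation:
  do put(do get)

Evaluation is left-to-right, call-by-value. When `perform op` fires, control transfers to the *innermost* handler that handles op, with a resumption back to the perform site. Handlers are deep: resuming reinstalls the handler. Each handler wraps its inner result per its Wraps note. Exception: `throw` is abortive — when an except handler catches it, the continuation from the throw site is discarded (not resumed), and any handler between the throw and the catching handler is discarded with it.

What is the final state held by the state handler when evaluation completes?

Step-by-step:
get @ H2 ⇒ 3
put(3) @ H2 ⇒ s:=3
H0 returns [0]
H1 returns [0]
H2 returns ([0], 3)
H3 returns ([0], 3)
= ([0], 3)

Answer: 3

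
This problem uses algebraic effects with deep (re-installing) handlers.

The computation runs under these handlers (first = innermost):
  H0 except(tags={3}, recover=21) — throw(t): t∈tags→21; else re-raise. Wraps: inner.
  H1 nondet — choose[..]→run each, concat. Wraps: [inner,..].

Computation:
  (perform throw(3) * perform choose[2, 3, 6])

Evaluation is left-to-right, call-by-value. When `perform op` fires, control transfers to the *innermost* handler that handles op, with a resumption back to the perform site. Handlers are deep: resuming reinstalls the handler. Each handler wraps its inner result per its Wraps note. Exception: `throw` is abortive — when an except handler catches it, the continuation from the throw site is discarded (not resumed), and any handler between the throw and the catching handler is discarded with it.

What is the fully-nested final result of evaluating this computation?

Step-by-step:
throw(3) @ H0 caught ⇒ 21
H1 returns [21]
= [21]

Answer: [21]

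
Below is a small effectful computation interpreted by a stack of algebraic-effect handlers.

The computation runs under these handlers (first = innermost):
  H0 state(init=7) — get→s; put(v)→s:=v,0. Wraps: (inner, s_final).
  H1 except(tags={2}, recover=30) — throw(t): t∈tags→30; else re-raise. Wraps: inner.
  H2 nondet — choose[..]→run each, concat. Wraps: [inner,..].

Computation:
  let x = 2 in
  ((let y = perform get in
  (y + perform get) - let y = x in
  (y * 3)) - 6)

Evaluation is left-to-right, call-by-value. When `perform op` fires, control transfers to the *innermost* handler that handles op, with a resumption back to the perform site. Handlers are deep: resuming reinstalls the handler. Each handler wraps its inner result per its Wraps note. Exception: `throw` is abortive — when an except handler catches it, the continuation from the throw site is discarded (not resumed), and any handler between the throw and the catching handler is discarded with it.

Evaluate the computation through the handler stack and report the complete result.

Step-by-step:
get @ H0 ⇒ 7
get @ H0 ⇒ 7
H0 returns (2, 7)
H1 returns (2, 7)
H2 returns [(2, 7)]
= [(2, 7)]

Answer: [(2, 7)]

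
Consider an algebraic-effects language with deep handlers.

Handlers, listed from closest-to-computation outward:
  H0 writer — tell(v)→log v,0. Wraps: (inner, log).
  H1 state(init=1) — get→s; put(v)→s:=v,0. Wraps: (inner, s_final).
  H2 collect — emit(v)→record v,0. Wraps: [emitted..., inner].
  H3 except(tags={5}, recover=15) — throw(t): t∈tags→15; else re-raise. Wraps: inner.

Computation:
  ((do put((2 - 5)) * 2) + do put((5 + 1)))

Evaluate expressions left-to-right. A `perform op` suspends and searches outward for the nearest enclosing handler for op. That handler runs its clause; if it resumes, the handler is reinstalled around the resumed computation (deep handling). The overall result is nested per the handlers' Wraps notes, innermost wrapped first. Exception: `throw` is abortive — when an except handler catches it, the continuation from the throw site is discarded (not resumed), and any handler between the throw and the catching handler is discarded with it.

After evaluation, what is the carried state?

Answer: 6

Step-by-step:
put(-3) @ H1 ⇒ s:=-3
put(6) @ H1 ⇒ s:=6
H0 returns (0, ())
H1 returns ((0, ()), 6)
H2 returns [((0, ()), 6)]
H3 returns [((0, ()), 6)]
= [((0, ()), 6)]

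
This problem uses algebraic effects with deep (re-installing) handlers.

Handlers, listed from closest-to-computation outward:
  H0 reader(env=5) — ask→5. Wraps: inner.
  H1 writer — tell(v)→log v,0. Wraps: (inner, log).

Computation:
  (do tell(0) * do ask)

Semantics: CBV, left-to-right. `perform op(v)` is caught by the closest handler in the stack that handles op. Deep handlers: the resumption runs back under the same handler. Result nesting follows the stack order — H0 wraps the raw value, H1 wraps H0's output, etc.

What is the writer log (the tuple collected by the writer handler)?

Evaluation trace:
tell(0) @ H1 ⇒ log+=0
ask @ H0 ⇒ 5
H0 returns 0
H1 returns (0, (0))
= (0, (0))

Answer: (0)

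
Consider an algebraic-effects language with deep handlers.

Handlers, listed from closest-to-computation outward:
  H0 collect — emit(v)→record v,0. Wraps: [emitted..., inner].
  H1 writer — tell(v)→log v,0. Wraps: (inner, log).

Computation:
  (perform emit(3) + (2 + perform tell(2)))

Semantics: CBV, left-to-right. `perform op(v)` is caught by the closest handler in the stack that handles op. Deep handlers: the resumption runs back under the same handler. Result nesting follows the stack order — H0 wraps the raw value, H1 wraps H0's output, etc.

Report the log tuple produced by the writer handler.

Evaluation trace:
emit(3) @ H0 ⇒ out+=3
tell(2) @ H1 ⇒ log+=2
H0 returns [3, 2]
H1 returns ([3, 2], (2))
= ([3, 2], (2))

Answer: (2)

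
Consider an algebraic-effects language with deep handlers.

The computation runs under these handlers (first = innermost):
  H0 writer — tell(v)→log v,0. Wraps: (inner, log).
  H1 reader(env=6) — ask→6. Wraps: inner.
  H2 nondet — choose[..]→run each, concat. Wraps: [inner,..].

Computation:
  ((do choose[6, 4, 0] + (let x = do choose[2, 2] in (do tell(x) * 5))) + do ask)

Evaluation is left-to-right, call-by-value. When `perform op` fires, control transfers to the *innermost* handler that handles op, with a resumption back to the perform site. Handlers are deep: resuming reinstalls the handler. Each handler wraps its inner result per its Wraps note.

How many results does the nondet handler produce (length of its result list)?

Answer: 6

Step-by-step:
choose[6, 4, 0] @ H2
  branch[0] choose=6:
    choose[2, 2] @ H2
      branch[0] choose=2:
        tell(2) @ H0 ⇒ log+=2
        ask @ H1 ⇒ 6
        H0 returns (12, (2))
        H1 returns (12, (2))
        H2 returns [(12, (2))]
      branch[1] choose=2:
        tell(2) @ H0 ⇒ log+=2
        ask @ H1 ⇒ 6
        H0 returns (12, (2))
        H1 returns (12, (2))
        H2 returns [(12, (2))]
  branch[1] choose=4:
    choose[2, 2] @ H2
      branch[0] choose=2:
        tell(2) @ H0 ⇒ log+=2
        ask @ H1 ⇒ 6
        H0 returns (10, (2))
        H1 returns (10, (2))
        H2 returns [(10, (2))]
      branch[1] choose=2:
        tell(2) @ H0 ⇒ log+=2
        ask @ H1 ⇒ 6
        H0 returns (10, (2))
        H1 returns (10, (2))
        H2 returns [(10, (2))]
  branch[2] choose=0:
    choose[2, 2] @ H2
      branch[0] choose=2:
        tell(2) @ H0 ⇒ log+=2
        ask @ H1 ⇒ 6
        H0 returns (6, (2))
        H1 returns (6, (2))
        H2 returns [(6, (2))]
      branch[1] choose=2:
        tell(2) @ H0 ⇒ log+=2
        ask @ H1 ⇒ 6
        H0 returns (6, (2))
        H1 returns (6, (2))
        H2 returns [(6, (2))]
= [(12, (2)), (12, (2)), (10, (2)), (10, (2)), (6, (2)), (6, (2))]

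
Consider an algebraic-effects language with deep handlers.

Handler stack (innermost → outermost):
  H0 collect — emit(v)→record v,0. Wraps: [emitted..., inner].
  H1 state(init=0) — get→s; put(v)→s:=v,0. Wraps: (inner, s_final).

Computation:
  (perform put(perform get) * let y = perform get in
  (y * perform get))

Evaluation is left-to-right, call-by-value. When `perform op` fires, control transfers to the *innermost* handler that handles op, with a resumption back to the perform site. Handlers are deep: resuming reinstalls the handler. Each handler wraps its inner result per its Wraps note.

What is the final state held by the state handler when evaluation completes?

Step-by-step:
get @ H1 ⇒ 0
put(0) @ H1 ⇒ s:=0
get @ H1 ⇒ 0
get @ H1 ⇒ 0
H0 returns [0]
H1 returns ([0], 0)
= ([0], 0)

Answer: 0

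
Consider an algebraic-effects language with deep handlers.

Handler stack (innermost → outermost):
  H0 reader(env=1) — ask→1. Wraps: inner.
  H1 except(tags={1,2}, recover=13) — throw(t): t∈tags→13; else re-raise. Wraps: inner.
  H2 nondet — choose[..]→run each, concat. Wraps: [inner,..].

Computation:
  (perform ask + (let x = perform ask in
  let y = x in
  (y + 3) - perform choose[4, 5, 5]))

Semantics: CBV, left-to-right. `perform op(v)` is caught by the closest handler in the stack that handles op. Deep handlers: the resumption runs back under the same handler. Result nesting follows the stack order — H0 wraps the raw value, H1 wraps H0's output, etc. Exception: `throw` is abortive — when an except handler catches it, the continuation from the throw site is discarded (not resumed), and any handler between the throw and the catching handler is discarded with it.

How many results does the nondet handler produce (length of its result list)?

Answer: 3

Step-by-step:
ask @ H0 ⇒ 1
ask @ H0 ⇒ 1
choose[4, 5, 5] @ H2
  branch[0] choose=4:
    H0 returns 1
    H1 returns 1
    H2 returns [1]
  branch[1] choose=5:
    H0 returns 0
    H1 returns 0
    H2 returns [0]
  branch[2] choose=5:
    H0 returns 0
    H1 returns 0
    H2 returns [0]
= [1, 0, 0]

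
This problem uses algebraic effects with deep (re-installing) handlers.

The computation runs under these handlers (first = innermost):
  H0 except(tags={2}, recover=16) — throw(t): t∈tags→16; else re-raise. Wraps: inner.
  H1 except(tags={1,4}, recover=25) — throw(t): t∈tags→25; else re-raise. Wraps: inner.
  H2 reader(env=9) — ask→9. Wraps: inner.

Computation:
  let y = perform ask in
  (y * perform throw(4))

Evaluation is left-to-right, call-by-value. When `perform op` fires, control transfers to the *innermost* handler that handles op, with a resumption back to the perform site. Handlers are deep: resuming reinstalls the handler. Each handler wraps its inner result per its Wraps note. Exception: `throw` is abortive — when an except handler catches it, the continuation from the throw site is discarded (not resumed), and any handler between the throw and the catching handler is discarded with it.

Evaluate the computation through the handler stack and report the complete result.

Evaluation trace:
ask @ H2 ⇒ 9
throw(4) @ H0 re-raised
throw(4) @ H1 caught ⇒ 25
H2 returns 25
= 25

Answer: 25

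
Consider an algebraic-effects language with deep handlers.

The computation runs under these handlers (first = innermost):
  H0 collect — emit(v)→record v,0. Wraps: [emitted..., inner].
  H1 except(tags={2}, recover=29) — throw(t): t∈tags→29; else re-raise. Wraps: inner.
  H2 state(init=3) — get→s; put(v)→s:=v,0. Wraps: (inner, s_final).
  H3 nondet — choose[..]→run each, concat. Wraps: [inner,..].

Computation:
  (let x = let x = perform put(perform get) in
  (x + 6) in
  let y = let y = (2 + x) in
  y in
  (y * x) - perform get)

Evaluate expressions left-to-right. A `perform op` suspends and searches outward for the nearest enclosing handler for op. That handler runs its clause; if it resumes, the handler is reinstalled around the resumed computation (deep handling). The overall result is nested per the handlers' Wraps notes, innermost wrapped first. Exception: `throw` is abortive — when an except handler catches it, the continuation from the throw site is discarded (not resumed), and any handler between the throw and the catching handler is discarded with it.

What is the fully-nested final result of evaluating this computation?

Answer: [([45], 3)]

Evaluation trace:
get @ H2 ⇒ 3
put(3) @ H2 ⇒ s:=3
get @ H2 ⇒ 3
H0 returns [45]
H1 returns [45]
H2 returns ([45], 3)
H3 returns [([45], 3)]
= [([45], 3)]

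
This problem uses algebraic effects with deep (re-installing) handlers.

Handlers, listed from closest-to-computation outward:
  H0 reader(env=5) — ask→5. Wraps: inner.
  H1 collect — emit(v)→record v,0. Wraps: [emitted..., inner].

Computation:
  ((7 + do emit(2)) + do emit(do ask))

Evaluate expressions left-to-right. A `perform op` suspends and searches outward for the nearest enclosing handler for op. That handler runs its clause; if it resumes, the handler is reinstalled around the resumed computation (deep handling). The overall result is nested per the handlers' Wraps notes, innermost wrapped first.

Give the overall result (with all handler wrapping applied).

Evaluation trace:
emit(2) @ H1 ⇒ out+=2
ask @ H0 ⇒ 5
emit(5) @ H1 ⇒ out+=5
H0 returns 7
H1 returns [2, 5, 7]
= [2, 5, 7]

Answer: [2, 5, 7]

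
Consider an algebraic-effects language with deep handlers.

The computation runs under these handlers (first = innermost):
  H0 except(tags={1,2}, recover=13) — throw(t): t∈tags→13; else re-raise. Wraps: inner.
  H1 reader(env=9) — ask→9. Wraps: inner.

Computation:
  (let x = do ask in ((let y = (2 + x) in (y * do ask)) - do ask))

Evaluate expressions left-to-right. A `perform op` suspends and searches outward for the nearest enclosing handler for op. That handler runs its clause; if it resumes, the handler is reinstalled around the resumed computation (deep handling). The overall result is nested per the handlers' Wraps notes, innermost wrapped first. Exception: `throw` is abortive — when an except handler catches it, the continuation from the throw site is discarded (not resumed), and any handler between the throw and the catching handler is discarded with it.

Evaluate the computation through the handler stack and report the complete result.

Answer: 90

Step-by-step:
ask @ H1 ⇒ 9
ask @ H1 ⇒ 9
ask @ H1 ⇒ 9
H0 returns 90
H1 returns 90
= 90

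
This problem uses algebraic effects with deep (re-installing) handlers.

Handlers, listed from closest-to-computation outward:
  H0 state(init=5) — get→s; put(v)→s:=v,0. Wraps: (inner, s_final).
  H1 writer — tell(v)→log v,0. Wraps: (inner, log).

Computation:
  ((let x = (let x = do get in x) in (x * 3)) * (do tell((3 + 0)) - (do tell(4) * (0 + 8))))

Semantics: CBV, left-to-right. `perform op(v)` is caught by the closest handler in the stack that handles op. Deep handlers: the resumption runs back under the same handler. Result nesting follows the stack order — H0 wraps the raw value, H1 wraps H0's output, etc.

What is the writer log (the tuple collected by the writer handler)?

Working:
get @ H0 ⇒ 5
tell(3) @ H1 ⇒ log+=3
tell(4) @ H1 ⇒ log+=4
H0 returns (0, 5)
H1 returns ((0, 5), (3, 4))
= ((0, 5), (3, 4))

Answer: (3, 4)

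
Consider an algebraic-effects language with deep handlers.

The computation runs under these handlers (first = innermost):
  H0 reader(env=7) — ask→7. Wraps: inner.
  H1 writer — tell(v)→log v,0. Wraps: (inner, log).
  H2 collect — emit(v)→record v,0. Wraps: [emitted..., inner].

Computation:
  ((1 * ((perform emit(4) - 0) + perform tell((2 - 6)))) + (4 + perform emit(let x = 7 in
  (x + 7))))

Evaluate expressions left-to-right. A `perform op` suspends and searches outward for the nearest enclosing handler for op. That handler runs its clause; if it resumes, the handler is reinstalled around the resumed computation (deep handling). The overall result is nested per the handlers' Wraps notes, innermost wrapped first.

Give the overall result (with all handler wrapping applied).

Answer: [4, 14, (4, (-4))]

Evaluation trace:
emit(4) @ H2 ⇒ out+=4
tell(-4) @ H1 ⇒ log+=-4
emit(14) @ H2 ⇒ out+=14
H0 returns 4
H1 returns (4, (-4))
H2 returns [4, 14, (4, (-4))]
= [4, 14, (4, (-4))]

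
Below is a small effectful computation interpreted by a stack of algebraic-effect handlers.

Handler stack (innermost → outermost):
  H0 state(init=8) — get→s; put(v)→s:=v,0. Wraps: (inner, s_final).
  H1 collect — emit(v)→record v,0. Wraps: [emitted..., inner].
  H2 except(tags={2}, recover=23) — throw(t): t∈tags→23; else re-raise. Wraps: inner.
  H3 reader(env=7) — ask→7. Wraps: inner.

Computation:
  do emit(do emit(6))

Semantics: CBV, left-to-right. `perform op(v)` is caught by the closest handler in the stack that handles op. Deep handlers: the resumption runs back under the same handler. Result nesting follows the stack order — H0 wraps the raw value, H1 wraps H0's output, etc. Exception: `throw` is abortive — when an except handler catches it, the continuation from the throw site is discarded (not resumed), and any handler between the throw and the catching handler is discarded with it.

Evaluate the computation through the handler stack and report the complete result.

Step-by-step:
emit(6) @ H1 ⇒ out+=6
emit(0) @ H1 ⇒ out+=0
H0 returns (0, 8)
H1 returns [6, 0, (0, 8)]
H2 returns [6, 0, (0, 8)]
H3 returns [6, 0, (0, 8)]
= [6, 0, (0, 8)]

Answer: [6, 0, (0, 8)]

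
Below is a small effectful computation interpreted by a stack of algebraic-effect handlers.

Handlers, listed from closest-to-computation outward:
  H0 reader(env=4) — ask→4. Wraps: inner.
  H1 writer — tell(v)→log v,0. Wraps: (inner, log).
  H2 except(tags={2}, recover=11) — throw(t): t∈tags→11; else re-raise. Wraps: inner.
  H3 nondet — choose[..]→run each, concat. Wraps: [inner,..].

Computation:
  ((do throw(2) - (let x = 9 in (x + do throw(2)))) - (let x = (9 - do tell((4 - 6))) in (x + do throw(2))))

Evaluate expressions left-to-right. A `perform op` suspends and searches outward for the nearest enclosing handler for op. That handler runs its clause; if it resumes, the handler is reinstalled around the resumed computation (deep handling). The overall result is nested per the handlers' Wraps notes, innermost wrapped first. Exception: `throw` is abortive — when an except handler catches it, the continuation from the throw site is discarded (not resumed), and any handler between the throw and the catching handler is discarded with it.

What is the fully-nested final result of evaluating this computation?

Evaluation trace:
throw(2) @ H2 caught ⇒ 11
H3 returns [11]
= [11]

Answer: [11]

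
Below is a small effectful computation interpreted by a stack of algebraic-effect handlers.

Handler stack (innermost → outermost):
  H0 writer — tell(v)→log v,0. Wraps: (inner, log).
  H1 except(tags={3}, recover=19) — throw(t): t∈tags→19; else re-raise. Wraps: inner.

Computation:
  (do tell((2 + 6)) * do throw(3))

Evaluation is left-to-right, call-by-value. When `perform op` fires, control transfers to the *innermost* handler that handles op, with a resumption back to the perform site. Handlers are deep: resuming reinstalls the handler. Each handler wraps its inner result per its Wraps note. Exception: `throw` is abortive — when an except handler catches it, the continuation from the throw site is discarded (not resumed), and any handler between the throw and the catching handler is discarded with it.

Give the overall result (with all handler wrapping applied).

Answer: 19

Evaluation trace:
tell(8) @ H0 ⇒ log+=8
throw(3) @ H1 caught ⇒ 19
= 19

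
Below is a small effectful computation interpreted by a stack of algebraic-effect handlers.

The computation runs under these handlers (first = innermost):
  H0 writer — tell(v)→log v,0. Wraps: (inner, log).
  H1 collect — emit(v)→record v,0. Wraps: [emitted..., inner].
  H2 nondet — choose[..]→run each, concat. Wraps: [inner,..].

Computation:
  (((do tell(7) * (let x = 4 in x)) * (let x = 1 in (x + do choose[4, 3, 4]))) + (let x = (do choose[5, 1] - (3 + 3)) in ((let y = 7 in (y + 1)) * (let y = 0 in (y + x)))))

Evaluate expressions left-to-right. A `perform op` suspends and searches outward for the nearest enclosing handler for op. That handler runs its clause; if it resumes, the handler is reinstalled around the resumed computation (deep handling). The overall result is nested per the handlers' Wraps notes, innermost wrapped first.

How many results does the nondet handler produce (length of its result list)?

Answer: 6

Working:
tell(7) @ H0 ⇒ log+=7
choose[4, 3, 4] @ H2
  branch[0] choose=4:
    choose[5, 1] @ H2
      branch[0] choose=5:
        H0 returns (-8, (7))
        H1 returns [(-8, (7))]
        H2 returns [[(-8, (7))]]
      branch[1] choose=1:
        H0 returns (-40, (7))
        H1 returns [(-40, (7))]
        H2 returns [[(-40, (7))]]
  branch[1] choose=3:
    choose[5, 1] @ H2
      branch[0] choose=5:
        H0 returns (-8, (7))
        H1 returns [(-8, (7))]
        H2 returns [[(-8, (7))]]
      branch[1] choose=1:
        H0 returns (-40, (7))
        H1 returns [(-40, (7))]
        H2 returns [[(-40, (7))]]
  branch[2] choose=4:
    choose[5, 1] @ H2
      branch[0] choose=5:
        H0 returns (-8, (7))
        H1 returns [(-8, (7))]
        H2 returns [[(-8, (7))]]
      branch[1] choose=1:
        H0 returns (-40, (7))
        H1 returns [(-40, (7))]
        H2 returns [[(-40, (7))]]
= [[(-8, (7))], [(-40, (7))], [(-8, (7))], [(-40, (7))], [(-8, (7))], [(-40, (7))]]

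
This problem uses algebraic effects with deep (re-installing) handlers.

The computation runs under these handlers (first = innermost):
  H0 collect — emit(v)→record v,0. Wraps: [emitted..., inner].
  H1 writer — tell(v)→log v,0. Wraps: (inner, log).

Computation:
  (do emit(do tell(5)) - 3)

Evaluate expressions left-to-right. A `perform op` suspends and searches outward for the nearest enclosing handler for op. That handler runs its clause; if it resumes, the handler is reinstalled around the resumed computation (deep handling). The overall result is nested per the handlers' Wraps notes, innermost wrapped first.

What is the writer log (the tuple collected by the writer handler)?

Answer: (5)

Working:
tell(5) @ H1 ⇒ log+=5
emit(0) @ H0 ⇒ out+=0
H0 returns [0, -3]
H1 returns ([0, -3], (5))
= ([0, -3], (5))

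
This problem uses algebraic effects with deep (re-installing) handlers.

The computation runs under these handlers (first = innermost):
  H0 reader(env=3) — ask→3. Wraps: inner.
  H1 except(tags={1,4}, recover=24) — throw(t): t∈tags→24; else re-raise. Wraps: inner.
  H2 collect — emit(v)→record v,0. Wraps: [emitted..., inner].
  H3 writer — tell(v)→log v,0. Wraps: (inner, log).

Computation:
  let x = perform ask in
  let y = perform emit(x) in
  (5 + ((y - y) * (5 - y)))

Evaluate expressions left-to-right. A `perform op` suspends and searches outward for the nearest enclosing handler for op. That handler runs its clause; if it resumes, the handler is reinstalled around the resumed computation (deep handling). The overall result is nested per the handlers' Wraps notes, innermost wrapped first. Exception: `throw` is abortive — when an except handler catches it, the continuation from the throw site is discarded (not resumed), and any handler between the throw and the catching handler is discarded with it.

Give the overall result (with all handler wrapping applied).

Answer: ([3, 5], ())

Step-by-step:
ask @ H0 ⇒ 3
emit(3) @ H2 ⇒ out+=3
H0 returns 5
H1 returns 5
H2 returns [3, 5]
H3 returns ([3, 5], ())
= ([3, 5], ())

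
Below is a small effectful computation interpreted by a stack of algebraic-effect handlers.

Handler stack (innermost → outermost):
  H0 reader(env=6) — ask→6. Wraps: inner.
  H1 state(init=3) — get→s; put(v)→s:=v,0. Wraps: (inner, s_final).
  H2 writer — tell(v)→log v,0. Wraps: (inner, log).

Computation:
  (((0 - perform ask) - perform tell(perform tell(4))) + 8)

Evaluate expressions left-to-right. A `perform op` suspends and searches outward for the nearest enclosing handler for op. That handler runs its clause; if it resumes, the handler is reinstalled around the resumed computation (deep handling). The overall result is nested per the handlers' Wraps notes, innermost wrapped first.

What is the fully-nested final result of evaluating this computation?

Evaluation trace:
ask @ H0 ⇒ 6
tell(4) @ H2 ⇒ log+=4
tell(0) @ H2 ⇒ log+=0
H0 returns 2
H1 returns (2, 3)
H2 returns ((2, 3), (4, 0))
= ((2, 3), (4, 0))

Answer: ((2, 3), (4, 0))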